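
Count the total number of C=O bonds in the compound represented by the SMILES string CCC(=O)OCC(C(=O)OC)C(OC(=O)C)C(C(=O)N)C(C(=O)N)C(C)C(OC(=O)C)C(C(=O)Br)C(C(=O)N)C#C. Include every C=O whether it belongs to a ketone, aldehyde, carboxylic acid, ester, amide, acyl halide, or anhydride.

CH2COOCH2: ester, 1 C=O (running total 1).
CH(COOCH3): ester, 1 C=O (running total 2).
CH(OCOCH3): ester, 1 C=O (running total 3).
CH(CONH2): amide, 1 C=O (running total 4).
CH(CONH2): amide, 1 C=O (running total 5).
CH(OCOCH3): ester, 1 C=O (running total 6).
CH(COBr): acyl halide, 1 C=O (running total 7).
CH(CONH2): amide, 1 C=O (running total 8).

8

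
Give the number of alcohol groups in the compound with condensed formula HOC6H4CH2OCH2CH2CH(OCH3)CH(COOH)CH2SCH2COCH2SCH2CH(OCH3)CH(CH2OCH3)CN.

–OH attached directly to an aromatic ring → phenol (not alcohol); the ring itself is an arene.
C–O–C with sp³ carbons on both sides and no adjacent C=O → ether.
pendant –OCH3: C–O–C with sp³ C, no adjacent C=O → ether.
pendant –COOH: carbonyl C bonded to C and –OH → carboxylic acid.
C–S–C linkage → sulfide (thioether).
–C(=O)– with carbon on both sides → ketone.
C–S–C linkage → sulfide (thioether).
pendant –OCH3: C–O–C with sp³ C, no adjacent C=O → ether.
pendant –CH2OCH3: C–O–C linkage → ether.
–C≡N: carbon triple-bonded to nitrogen → nitrile.
No segment is a alcohol: HOC6H4 is arene/phenol, not alcohol; CH2OCH2 is ether, not alcohol; CH(OCH3) is ether, not alcohol. → 0.

0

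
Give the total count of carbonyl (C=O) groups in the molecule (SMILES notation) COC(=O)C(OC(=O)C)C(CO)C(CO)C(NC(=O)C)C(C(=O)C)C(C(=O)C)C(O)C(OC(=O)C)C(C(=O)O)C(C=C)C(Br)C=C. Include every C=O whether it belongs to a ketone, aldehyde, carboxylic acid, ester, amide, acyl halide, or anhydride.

7

CH3OOC: ester, 1 C=O (running total 1).
CH(OCOCH3): ester, 1 C=O (running total 2).
CH(NHCOCH3): amide, 1 C=O (running total 3).
CH(COCH3): ketone, 1 C=O (running total 4).
CH(COCH3): ketone, 1 C=O (running total 5).
CH(OCOCH3): ester, 1 C=O (running total 6).
CH(COOH): carboxylic acid, 1 C=O (running total 7).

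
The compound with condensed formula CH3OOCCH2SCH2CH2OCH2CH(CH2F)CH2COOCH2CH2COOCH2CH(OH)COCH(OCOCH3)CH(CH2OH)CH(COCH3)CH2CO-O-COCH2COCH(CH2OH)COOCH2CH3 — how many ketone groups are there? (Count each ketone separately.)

CH3O–C(=O)–: carbonyl C bonded to C and to –OCH3 → ester (not ketone + ether).
C–S–C linkage → sulfide (thioether).
C–O–C with sp³ carbons on both sides and no adjacent C=O → ether.
pendant –CH2X: halogen on sp³ carbon → alkyl halide.
–C(=O)–O–C with C on the carbonyl side → ester.
–C(=O)–O–C with C on the carbonyl side → ester.
–OH on an sp³ carbon → alcohol (secondary).
–C(=O)– with carbon on both sides → ketone.
pendant –OC(=O)CH3: an acyloxy group → ester.
pendant –CH2OH on an sp³ backbone C → alcohol.
pendant –COCH3: carbonyl C bonded to two carbons → ketone.
two acyl groups sharing one oxygen, –C(=O)–O–C(=O)– → anhydride.
–C(=O)– with carbon on both sides → ketone.
pendant –CH2OH on an sp³ backbone C → alcohol.
–C(=O)OCH2CH3: carbonyl C bonded to C and to –OEt → ester.
Ketone appears at: CO, CH(COCH3), CO → 3.

3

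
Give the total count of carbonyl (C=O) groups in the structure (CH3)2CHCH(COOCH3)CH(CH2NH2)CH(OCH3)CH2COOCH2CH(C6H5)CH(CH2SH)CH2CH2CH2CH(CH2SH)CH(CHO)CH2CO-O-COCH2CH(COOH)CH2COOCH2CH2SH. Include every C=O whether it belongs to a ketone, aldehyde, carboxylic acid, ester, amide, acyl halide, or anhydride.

CH(COOCH3): ester, 1 C=O (running total 1).
CH2COOCH2: ester, 1 C=O (running total 2).
CH(CHO): aldehyde, 1 C=O (running total 3).
CH2CO-O-COCH2: anhydride, 2 C=O (running total 5).
CH(COOH): carboxylic acid, 1 C=O (running total 6).
CH2COOCH2: ester, 1 C=O (running total 7).

7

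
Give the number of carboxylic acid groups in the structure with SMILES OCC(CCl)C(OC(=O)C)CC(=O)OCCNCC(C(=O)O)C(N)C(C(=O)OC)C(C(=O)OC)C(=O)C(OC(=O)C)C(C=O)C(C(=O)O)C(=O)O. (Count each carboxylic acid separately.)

3

Reading the structure from left to right:
  HOCH2: HO– on an sp³ carbon → alcohol.
  CH(CH2Cl): pendant –CH2X: halogen on sp³ carbon → alkyl halide.
  CH(OCOCH3): pendant –OC(=O)CH3: an acyloxy group → ester.
  CH2COOCH2: –C(=O)–O–C with C on the carbonyl side → ester.
  CH2NHCH2: C–N–C with sp³ carbons and no adjacent C=O → amine (secondary).
  CH(COOH): pendant –COOH: carbonyl C bonded to C and –OH → carboxylic acid.
  CH(NH2): –NH2 on an sp³ carbon with no adjacent C=O → amine.
  CH(COOCH3): pendant –COOCH3: carbonyl C bonded to C and –OCH3 → ester.
  CH(COOCH3): pendant –COOCH3: carbonyl C bonded to C and –OCH3 → ester.
  CO: –C(=O)– with carbon on both sides → ketone.
  CH(OCOCH3): pendant –OC(=O)CH3: an acyloxy group → ester.
  CH(CHO): pendant –CHO: carbonyl C bonded to C and H → aldehyde.
  CH(COOH): pendant –COOH: carbonyl C bonded to C and –OH → carboxylic acid.
  COOH: –COOH: carbonyl C bonded to –OH and C → carboxylic acid (the –OH is not a separate alcohol).
Carboxylic acid appears at: CH(COOH), CH(COOH), COOH → 3.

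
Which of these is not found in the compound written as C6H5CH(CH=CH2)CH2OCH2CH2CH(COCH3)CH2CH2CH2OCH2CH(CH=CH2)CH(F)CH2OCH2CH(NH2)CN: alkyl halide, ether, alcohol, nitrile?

alcohol

nitrile: present (CN — –C≡N: carbon triple-bonded to nitrogen → nitrile).
ether: present (CH2OCH2 — C–O–C with sp³ carbons on both sides and no adjacent C=O → ether).
alkyl halide: present (CH(F) — halogen on an sp³ carbon → alkyl halide).
alcohol: no segment matches this pattern.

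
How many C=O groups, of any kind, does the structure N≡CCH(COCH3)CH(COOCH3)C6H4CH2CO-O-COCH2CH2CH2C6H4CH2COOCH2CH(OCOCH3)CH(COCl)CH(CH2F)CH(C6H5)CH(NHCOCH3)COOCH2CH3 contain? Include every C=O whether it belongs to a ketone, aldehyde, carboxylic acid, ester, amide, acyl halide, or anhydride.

CH(COCH3): ketone, 1 C=O (running total 1).
CH(COOCH3): ester, 1 C=O (running total 2).
CH2CO-O-COCH2: anhydride, 2 C=O (running total 4).
CH2COOCH2: ester, 1 C=O (running total 5).
CH(OCOCH3): ester, 1 C=O (running total 6).
CH(COCl): acyl halide, 1 C=O (running total 7).
CH(NHCOCH3): amide, 1 C=O (running total 8).
COOCH2CH3: ester, 1 C=O (running total 9).

9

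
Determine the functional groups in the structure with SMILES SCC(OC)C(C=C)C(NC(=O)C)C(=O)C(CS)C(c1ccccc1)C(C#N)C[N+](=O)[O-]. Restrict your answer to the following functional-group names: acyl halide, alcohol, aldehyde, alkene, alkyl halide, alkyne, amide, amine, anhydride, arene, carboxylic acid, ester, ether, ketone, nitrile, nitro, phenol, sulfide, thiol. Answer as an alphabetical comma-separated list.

–SH on an sp³ carbon → thiol.
pendant –OCH3: C–O–C with sp³ C, no adjacent C=O → ether.
pendant –CH=CH2: C=C double bond → alkene.
pendant –NHC(=O)CH3: N bonded to a carbonyl → amide (not amine).
–C(=O)– with carbon on both sides → ketone.
pendant –CH2SH → thiol.
pendant –C6H5: benzene ring → arene.
pendant –C≡N: nitrile.
–NO2 on carbon → nitro group.

alkene, amide, arene, ether, ketone, nitrile, nitro, thiol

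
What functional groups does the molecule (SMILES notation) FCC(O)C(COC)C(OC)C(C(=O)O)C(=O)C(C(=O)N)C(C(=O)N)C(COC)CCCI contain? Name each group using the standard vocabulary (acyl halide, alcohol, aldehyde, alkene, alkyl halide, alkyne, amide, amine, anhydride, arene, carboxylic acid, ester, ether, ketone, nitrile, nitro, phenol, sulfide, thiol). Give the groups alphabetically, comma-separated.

halogen on an sp³ carbon → alkyl halide.
–OH on an sp³ carbon → alcohol (secondary).
pendant –CH2OCH3: C–O–C linkage → ether.
pendant –OCH3: C–O–C with sp³ C, no adjacent C=O → ether.
pendant –COOH: carbonyl C bonded to C and –OH → carboxylic acid.
–C(=O)– with carbon on both sides → ketone.
pendant –CONH2: carbonyl C bonded to C and N → amide.
pendant –CONH2: carbonyl C bonded to C and N → amide.
pendant –CH2OCH3: C–O–C linkage → ether.
halogen on an sp³ carbon → alkyl halide.

alcohol, alkyl halide, amide, carboxylic acid, ether, ketone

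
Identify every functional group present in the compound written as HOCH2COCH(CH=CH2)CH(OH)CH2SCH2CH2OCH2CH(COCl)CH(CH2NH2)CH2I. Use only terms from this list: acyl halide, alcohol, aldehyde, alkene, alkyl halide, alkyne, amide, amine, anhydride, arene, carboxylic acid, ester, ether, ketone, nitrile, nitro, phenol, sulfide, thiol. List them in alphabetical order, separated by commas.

HO– on an sp³ carbon → alcohol.
–C(=O)– with carbon on both sides → ketone.
pendant –CH=CH2: C=C double bond → alkene.
–OH on an sp³ carbon → alcohol (secondary).
C–S–C linkage → sulfide (thioether).
C–O–C with sp³ carbons on both sides and no adjacent C=O → ether.
pendant –C(=O)X: carbonyl C bonded to C and halogen → acyl halide.
pendant –CH2NH2: N on sp³ C, no adjacent C=O → amine.
halogen on an sp³ carbon → alkyl halide.

acyl halide, alcohol, alkene, alkyl halide, amine, ether, ketone, sulfide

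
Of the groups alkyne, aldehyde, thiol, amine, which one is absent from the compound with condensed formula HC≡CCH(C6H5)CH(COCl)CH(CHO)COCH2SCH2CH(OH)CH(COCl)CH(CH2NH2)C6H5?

thiol

amine: present (CH(CH2NH2) — pendant –CH2NH2: N on sp³ C, no adjacent C=O → amine).
alkyne: present (HC≡C — C≡C triple bond → alkyne).
aldehyde: present (CH(CHO) — pendant –CHO: carbonyl C bonded to C and H → aldehyde).
thiol: no segment matches this pattern.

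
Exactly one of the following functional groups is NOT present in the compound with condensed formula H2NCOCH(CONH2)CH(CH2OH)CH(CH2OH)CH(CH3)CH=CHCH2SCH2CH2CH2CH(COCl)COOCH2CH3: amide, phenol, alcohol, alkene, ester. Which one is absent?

phenol

alcohol: present (CH(CH2OH) — pendant –CH2OH on an sp³ backbone C → alcohol).
amide: present (H2NCO — –C(=O)NH2: carbonyl C bonded to C and to N → amide (the N is not a separate amine)).
ester: present (COOCH2CH3 — –C(=O)OCH2CH3: carbonyl C bonded to C and to –OEt → ester).
alkene: present (CH=CH — C=C double bond → alkene).
phenol: absent. In CH(CH2OH), the –OH is on an sp³ carbon, not on an aromatic ring, so it is an alcohol.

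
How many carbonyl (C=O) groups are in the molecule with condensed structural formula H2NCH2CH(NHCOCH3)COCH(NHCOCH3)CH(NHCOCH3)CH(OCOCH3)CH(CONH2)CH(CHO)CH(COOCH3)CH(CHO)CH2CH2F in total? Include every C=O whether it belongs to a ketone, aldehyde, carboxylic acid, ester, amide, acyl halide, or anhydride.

9

CH(NHCOCH3): amide, 1 C=O (running total 1).
CO: ketone, 1 C=O (running total 2).
CH(NHCOCH3): amide, 1 C=O (running total 3).
CH(NHCOCH3): amide, 1 C=O (running total 4).
CH(OCOCH3): ester, 1 C=O (running total 5).
CH(CONH2): amide, 1 C=O (running total 6).
CH(CHO): aldehyde, 1 C=O (running total 7).
CH(COOCH3): ester, 1 C=O (running total 8).
CH(CHO): aldehyde, 1 C=O (running total 9).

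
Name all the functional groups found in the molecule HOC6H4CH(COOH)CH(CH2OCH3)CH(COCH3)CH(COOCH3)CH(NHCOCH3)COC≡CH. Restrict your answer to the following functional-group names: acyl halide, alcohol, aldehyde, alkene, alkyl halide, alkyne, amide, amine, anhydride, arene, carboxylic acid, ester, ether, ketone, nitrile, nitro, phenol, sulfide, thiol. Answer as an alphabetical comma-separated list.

–OH attached directly to an aromatic ring → phenol (not alcohol); the ring itself is an arene.
pendant –COOH: carbonyl C bonded to C and –OH → carboxylic acid.
pendant –CH2OCH3: C–O–C linkage → ether.
pendant –COCH3: carbonyl C bonded to two carbons → ketone.
pendant –COOCH3: carbonyl C bonded to C and –OCH3 → ester.
pendant –NHC(=O)CH3: N bonded to a carbonyl → amide (not amine).
–C(=O)– with carbon on both sides → ketone.
C≡C triple bond → alkyne.

alkyne, amide, arene, carboxylic acid, ester, ether, ketone, phenol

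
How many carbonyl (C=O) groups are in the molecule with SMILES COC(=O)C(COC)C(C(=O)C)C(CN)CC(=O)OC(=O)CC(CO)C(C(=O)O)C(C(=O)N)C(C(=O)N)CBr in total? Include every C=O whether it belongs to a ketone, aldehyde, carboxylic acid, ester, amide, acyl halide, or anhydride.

CH3OOC: ester, 1 C=O (running total 1).
CH(COCH3): ketone, 1 C=O (running total 2).
CH2CO-O-COCH2: anhydride, 2 C=O (running total 4).
CH(COOH): carboxylic acid, 1 C=O (running total 5).
CH(CONH2): amide, 1 C=O (running total 6).
CH(CONH2): amide, 1 C=O (running total 7).

7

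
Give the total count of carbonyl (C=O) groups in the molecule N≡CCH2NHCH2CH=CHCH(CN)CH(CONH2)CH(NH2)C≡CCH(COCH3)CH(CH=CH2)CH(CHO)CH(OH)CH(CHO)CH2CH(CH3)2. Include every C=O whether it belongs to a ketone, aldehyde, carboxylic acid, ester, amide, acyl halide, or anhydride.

4

CH(CONH2): amide, 1 C=O (running total 1).
CH(COCH3): ketone, 1 C=O (running total 2).
CH(CHO): aldehyde, 1 C=O (running total 3).
CH(CHO): aldehyde, 1 C=O (running total 4).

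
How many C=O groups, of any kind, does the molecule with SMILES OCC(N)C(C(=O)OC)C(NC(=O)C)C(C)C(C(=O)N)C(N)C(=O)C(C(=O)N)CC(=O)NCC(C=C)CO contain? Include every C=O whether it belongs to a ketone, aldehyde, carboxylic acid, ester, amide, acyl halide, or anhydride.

CH(COOCH3): ester, 1 C=O (running total 1).
CH(NHCOCH3): amide, 1 C=O (running total 2).
CH(CONH2): amide, 1 C=O (running total 3).
CO: ketone, 1 C=O (running total 4).
CH(CONH2): amide, 1 C=O (running total 5).
CH2CONHCH2: amide, 1 C=O (running total 6).

6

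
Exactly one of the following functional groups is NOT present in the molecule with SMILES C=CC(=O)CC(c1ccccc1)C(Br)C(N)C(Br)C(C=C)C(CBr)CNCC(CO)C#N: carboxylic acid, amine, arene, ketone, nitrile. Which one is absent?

ketone: present (CO — –C(=O)– with carbon on both sides → ketone).
arene: present (CH(C6H5) — pendant –C6H5: benzene ring → arene).
nitrile: present (CN — –C≡N: carbon triple-bonded to nitrogen → nitrile).
amine: present (CH(NH2) — –NH2 on an sp³ carbon with no adjacent C=O → amine).
carboxylic acid: no segment matches this pattern.

carboxylic acid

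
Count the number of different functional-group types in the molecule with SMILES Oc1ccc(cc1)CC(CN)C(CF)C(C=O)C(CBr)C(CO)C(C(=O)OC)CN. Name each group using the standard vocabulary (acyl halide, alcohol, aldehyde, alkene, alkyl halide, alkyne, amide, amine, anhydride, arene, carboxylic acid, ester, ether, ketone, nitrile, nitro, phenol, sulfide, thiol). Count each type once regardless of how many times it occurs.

Reading the structure from left to right:
  HOC6H4: –OH attached directly to an aromatic ring → phenol (not alcohol); the ring itself is an arene.
  CH(CH2NH2): pendant –CH2NH2: N on sp³ C, no adjacent C=O → amine.
  CH(CH2F): pendant –CH2X: halogen on sp³ carbon → alkyl halide.
  CH(CHO): pendant –CHO: carbonyl C bonded to C and H → aldehyde.
  CH(CH2Br): pendant –CH2X: halogen on sp³ carbon → alkyl halide.
  CH(CH2OH): pendant –CH2OH on an sp³ backbone C → alcohol.
  CH(COOCH3): pendant –COOCH3: carbonyl C bonded to C and –OCH3 → ester.
  CH2NH2: –NH2 on an sp³ carbon with no adjacent C=O → amine.
Distinct types present: alcohol, aldehyde, alkyl halide, amine, arene, ester, phenol.

7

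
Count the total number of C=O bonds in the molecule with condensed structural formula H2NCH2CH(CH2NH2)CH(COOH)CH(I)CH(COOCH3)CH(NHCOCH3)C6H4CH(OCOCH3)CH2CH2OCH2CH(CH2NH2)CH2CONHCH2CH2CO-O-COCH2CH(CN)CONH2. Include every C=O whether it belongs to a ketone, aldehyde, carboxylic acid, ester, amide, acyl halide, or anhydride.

CH(COOH): carboxylic acid, 1 C=O (running total 1).
CH(COOCH3): ester, 1 C=O (running total 2).
CH(NHCOCH3): amide, 1 C=O (running total 3).
CH(OCOCH3): ester, 1 C=O (running total 4).
CH2CONHCH2: amide, 1 C=O (running total 5).
CH2CO-O-COCH2: anhydride, 2 C=O (running total 7).
CONH2: amide, 1 C=O (running total 8).

8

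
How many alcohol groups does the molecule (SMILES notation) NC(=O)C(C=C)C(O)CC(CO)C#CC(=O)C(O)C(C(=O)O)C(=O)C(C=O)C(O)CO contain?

5

–C(=O)NH2: carbonyl C bonded to C and to N → amide (the N is not a separate amine).
pendant –CH=CH2: C=C double bond → alkene.
–OH on an sp³ carbon → alcohol (secondary).
pendant –CH2OH on an sp³ backbone C → alcohol.
C≡C triple bond → alkyne.
–C(=O)– with carbon on both sides → ketone.
–OH on an sp³ carbon → alcohol (secondary).
pendant –COOH: carbonyl C bonded to C and –OH → carboxylic acid.
–C(=O)– with carbon on both sides → ketone.
pendant –CHO: carbonyl C bonded to C and H → aldehyde.
–OH on an sp³ carbon → alcohol (secondary).
–OH on an sp³ carbon → alcohol.
Alcohol appears at: CH(OH), CH(CH2OH), CH(OH), CH(OH), CH2OH → 5.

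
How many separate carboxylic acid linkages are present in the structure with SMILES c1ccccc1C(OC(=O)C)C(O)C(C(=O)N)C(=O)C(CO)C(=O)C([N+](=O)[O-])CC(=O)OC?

0

Taking each segment in turn:
  C6H5: C6H5– phenyl ring → arene.
  CH(OCOCH3): pendant –OC(=O)CH3: an acyloxy group → ester.
  CH(OH): –OH on an sp³ carbon → alcohol (secondary).
  CH(CONH2): pendant –CONH2: carbonyl C bonded to C and N → amide.
  CO: –C(=O)– with carbon on both sides → ketone.
  CH(CH2OH): pendant –CH2OH on an sp³ backbone C → alcohol.
  CO: –C(=O)– with carbon on both sides → ketone.
  CH(NO2): –NO2 on an sp³ carbon → nitro (the N=O is not a carbonyl).
  COOCH3: –C(=O)OCH3: carbonyl C bonded to C and to –OCH3 → ester (not ketone + ether).
No segment is a carboxylic acid: CH(OCOCH3) is ester, not carboxylic acid; CH(OH) is alcohol, not carboxylic acid; CH(CONH2) is amide, not carboxylic acid. → 0.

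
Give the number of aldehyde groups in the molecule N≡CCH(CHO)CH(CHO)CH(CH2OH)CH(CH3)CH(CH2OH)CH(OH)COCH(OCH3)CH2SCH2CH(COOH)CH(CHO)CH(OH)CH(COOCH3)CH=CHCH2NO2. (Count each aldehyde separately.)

N≡C–: carbon triple-bonded to nitrogen → nitrile.
pendant –CHO: carbonyl C bonded to C and H → aldehyde.
pendant –CHO: carbonyl C bonded to C and H → aldehyde.
pendant –CH2OH on an sp³ backbone C → alcohol.
pendant –CH2OH on an sp³ backbone C → alcohol.
–OH on an sp³ carbon → alcohol (secondary).
–C(=O)– with carbon on both sides → ketone.
pendant –OCH3: C–O–C with sp³ C, no adjacent C=O → ether.
C–S–C linkage → sulfide (thioether).
pendant –COOH: carbonyl C bonded to C and –OH → carboxylic acid.
pendant –CHO: carbonyl C bonded to C and H → aldehyde.
–OH on an sp³ carbon → alcohol (secondary).
pendant –COOCH3: carbonyl C bonded to C and –OCH3 → ester.
C=C double bond → alkene.
–NO2 on carbon → nitro group.
Aldehyde appears at: CH(CHO), CH(CHO), CH(CHO) → 3.

3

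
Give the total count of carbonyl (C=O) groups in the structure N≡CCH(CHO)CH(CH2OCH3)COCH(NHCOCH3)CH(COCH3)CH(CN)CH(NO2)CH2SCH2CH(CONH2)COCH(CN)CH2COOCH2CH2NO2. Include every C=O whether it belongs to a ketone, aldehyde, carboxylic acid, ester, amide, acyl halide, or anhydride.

CH(CHO): aldehyde, 1 C=O (running total 1).
CO: ketone, 1 C=O (running total 2).
CH(NHCOCH3): amide, 1 C=O (running total 3).
CH(COCH3): ketone, 1 C=O (running total 4).
CH(CONH2): amide, 1 C=O (running total 5).
CO: ketone, 1 C=O (running total 6).
CH2COOCH2: ester, 1 C=O (running total 7).

7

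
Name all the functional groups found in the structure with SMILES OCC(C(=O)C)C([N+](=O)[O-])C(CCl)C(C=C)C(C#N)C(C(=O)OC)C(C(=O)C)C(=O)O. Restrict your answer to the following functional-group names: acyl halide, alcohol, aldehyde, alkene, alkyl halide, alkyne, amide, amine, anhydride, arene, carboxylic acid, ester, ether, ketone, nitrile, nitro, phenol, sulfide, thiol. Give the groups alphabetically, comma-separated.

HO– on an sp³ carbon → alcohol.
pendant –COCH3: carbonyl C bonded to two carbons → ketone.
–NO2 on an sp³ carbon → nitro (the N=O is not a carbonyl).
pendant –CH2X: halogen on sp³ carbon → alkyl halide.
pendant –CH=CH2: C=C double bond → alkene.
pendant –C≡N: nitrile.
pendant –COOCH3: carbonyl C bonded to C and –OCH3 → ester.
pendant –COCH3: carbonyl C bonded to two carbons → ketone.
–COOH: carbonyl C bonded to –OH and C → carboxylic acid (the –OH is not a separate alcohol).

alcohol, alkene, alkyl halide, carboxylic acid, ester, ketone, nitrile, nitro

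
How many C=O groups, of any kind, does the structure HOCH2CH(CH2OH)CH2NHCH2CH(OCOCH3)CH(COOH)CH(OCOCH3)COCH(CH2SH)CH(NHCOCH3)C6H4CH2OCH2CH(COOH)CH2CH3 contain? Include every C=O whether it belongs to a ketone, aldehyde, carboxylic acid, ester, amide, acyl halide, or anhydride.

6

CH(OCOCH3): ester, 1 C=O (running total 1).
CH(COOH): carboxylic acid, 1 C=O (running total 2).
CH(OCOCH3): ester, 1 C=O (running total 3).
CO: ketone, 1 C=O (running total 4).
CH(NHCOCH3): amide, 1 C=O (running total 5).
CH(COOH): carboxylic acid, 1 C=O (running total 6).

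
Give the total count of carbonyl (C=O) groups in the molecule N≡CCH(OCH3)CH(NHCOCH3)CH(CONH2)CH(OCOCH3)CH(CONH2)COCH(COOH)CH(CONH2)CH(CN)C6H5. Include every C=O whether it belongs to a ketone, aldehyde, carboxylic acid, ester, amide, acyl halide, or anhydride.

CH(NHCOCH3): amide, 1 C=O (running total 1).
CH(CONH2): amide, 1 C=O (running total 2).
CH(OCOCH3): ester, 1 C=O (running total 3).
CH(CONH2): amide, 1 C=O (running total 4).
CO: ketone, 1 C=O (running total 5).
CH(COOH): carboxylic acid, 1 C=O (running total 6).
CH(CONH2): amide, 1 C=O (running total 7).

7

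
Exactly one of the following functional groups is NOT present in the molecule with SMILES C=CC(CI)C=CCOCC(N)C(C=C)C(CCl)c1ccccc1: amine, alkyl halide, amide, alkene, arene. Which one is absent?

amide

amine: present (CH(NH2) — –NH2 on an sp³ carbon with no adjacent C=O → amine).
alkene: present (CH2=CH — C=C double bond → alkene).
alkyl halide: present (CH(CH2I) — pendant –CH2X: halogen on sp³ carbon → alkyl halide).
arene: present (C6H5 — –C6H5 phenyl ring → arene).
amide: no segment matches this pattern.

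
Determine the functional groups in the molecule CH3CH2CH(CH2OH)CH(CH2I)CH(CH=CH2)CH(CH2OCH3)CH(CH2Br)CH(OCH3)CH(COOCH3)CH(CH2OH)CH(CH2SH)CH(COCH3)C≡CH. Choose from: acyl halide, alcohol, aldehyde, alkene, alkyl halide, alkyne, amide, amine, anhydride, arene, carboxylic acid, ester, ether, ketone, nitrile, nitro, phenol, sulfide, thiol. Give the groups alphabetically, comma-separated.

Working along the chain:
  CH(CH2OH): pendant –CH2OH on an sp³ backbone C → alcohol.
  CH(CH2I): pendant –CH2X: halogen on sp³ carbon → alkyl halide.
  CH(CH=CH2): pendant –CH=CH2: C=C double bond → alkene.
  CH(CH2OCH3): pendant –CH2OCH3: C–O–C linkage → ether.
  CH(CH2Br): pendant –CH2X: halogen on sp³ carbon → alkyl halide.
  CH(OCH3): pendant –OCH3: C–O–C with sp³ C, no adjacent C=O → ether.
  CH(COOCH3): pendant –COOCH3: carbonyl C bonded to C and –OCH3 → ester.
  CH(CH2OH): pendant –CH2OH on an sp³ backbone C → alcohol.
  CH(CH2SH): pendant –CH2SH → thiol.
  CH(COCH3): pendant –COCH3: carbonyl C bonded to two carbons → ketone.
  C≡CH: C≡C triple bond → alkyne.

alcohol, alkene, alkyl halide, alkyne, ester, ether, ketone, thiol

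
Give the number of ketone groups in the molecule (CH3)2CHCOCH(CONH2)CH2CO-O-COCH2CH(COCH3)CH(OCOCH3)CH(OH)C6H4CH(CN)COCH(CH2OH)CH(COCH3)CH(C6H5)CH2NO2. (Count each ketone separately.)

–C(=O)– with carbon on both sides → ketone.
pendant –CONH2: carbonyl C bonded to C and N → amide.
two acyl groups sharing one oxygen, –C(=O)–O–C(=O)– → anhydride.
pendant –COCH3: carbonyl C bonded to two carbons → ketone.
pendant –OC(=O)CH3: an acyloxy group → ester.
–OH on an sp³ carbon → alcohol (secondary).
para-disubstituted benzene ring → arene.
pendant –C≡N: nitrile.
–C(=O)– with carbon on both sides → ketone.
pendant –CH2OH on an sp³ backbone C → alcohol.
pendant –COCH3: carbonyl C bonded to two carbons → ketone.
pendant –C6H5: benzene ring → arene.
–NO2 on carbon → nitro group.
Ketone appears at: CO, CH(COCH3), CO, CH(COCH3) → 4.

4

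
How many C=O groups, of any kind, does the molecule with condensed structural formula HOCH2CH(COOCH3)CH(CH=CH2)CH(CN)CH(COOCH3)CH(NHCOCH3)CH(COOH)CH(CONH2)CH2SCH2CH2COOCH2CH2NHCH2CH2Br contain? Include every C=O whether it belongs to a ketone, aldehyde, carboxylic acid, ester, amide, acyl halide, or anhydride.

CH(COOCH3): ester, 1 C=O (running total 1).
CH(COOCH3): ester, 1 C=O (running total 2).
CH(NHCOCH3): amide, 1 C=O (running total 3).
CH(COOH): carboxylic acid, 1 C=O (running total 4).
CH(CONH2): amide, 1 C=O (running total 5).
CH2COOCH2: ester, 1 C=O (running total 6).

6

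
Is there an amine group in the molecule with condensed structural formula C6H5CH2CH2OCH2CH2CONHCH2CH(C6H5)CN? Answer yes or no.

Reading the structure from left to right:
  C6H5: C6H5– phenyl ring → arene.
  CH2OCH2: C–O–C with sp³ carbons on both sides and no adjacent C=O → ether.
  CH2CONHCH2: –C(=O)–N– linkage → amide (the N is not an amine).
  CH(C6H5): pendant –C6H5: benzene ring → arene.
  CN: –C≡N: carbon triple-bonded to nitrogen → nitrile.
In CH2CONHCH2, the nitrogen is bonded directly to a carbonyl carbon, making it part of an amide, not a free amine.
The groups actually present are: amide, arene, ether, nitrile.

no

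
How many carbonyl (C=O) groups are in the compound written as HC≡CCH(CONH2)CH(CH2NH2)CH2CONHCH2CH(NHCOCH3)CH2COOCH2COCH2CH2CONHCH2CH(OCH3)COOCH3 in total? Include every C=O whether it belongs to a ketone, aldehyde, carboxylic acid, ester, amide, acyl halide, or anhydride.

7

CH(CONH2): amide, 1 C=O (running total 1).
CH2CONHCH2: amide, 1 C=O (running total 2).
CH(NHCOCH3): amide, 1 C=O (running total 3).
CH2COOCH2: ester, 1 C=O (running total 4).
CO: ketone, 1 C=O (running total 5).
CH2CONHCH2: amide, 1 C=O (running total 6).
COOCH3: ester, 1 C=O (running total 7).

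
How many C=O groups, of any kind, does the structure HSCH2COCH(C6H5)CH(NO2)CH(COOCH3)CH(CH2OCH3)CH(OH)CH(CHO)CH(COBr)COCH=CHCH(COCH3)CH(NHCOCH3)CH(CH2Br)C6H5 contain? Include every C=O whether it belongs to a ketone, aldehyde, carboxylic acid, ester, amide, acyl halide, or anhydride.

CO: ketone, 1 C=O (running total 1).
CH(COOCH3): ester, 1 C=O (running total 2).
CH(CHO): aldehyde, 1 C=O (running total 3).
CH(COBr): acyl halide, 1 C=O (running total 4).
CO: ketone, 1 C=O (running total 5).
CH(COCH3): ketone, 1 C=O (running total 6).
CH(NHCOCH3): amide, 1 C=O (running total 7).

7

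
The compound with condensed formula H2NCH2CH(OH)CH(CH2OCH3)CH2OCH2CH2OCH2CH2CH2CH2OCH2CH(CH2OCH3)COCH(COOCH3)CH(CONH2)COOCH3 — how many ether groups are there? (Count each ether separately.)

Reading the structure from left to right:
  H2NCH2: –NH2 on an sp³ carbon with no adjacent C=O → amine.
  CH(OH): –OH on an sp³ carbon → alcohol (secondary).
  CH(CH2OCH3): pendant –CH2OCH3: C–O–C linkage → ether.
  CH2OCH2: C–O–C with sp³ carbons on both sides and no adjacent C=O → ether.
  CH2OCH2: C–O–C with sp³ carbons on both sides and no adjacent C=O → ether.
  CH2OCH2: C–O–C with sp³ carbons on both sides and no adjacent C=O → ether.
  CH(CH2OCH3): pendant –CH2OCH3: C–O–C linkage → ether.
  CO: –C(=O)– with carbon on both sides → ketone.
  CH(COOCH3): pendant –COOCH3: carbonyl C bonded to C and –OCH3 → ester.
  CH(CONH2): pendant –CONH2: carbonyl C bonded to C and N → amide.
  COOCH3: –C(=O)OCH3: carbonyl C bonded to C and to –OCH3 → ester (not ketone + ether).
Ether appears at: CH(CH2OCH3), CH2OCH2, CH2OCH2, CH2OCH2, CH(CH2OCH3) → 5.

5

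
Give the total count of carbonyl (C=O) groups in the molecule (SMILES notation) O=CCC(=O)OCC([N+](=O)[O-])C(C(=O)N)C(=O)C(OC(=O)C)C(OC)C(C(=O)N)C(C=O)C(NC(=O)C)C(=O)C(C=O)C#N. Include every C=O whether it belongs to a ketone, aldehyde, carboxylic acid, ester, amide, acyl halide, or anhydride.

OHC: aldehyde, 1 C=O (running total 1).
CH2COOCH2: ester, 1 C=O (running total 2).
CH(CONH2): amide, 1 C=O (running total 3).
CO: ketone, 1 C=O (running total 4).
CH(OCOCH3): ester, 1 C=O (running total 5).
CH(CONH2): amide, 1 C=O (running total 6).
CH(CHO): aldehyde, 1 C=O (running total 7).
CH(NHCOCH3): amide, 1 C=O (running total 8).
CO: ketone, 1 C=O (running total 9).
CH(CHO): aldehyde, 1 C=O (running total 10).

10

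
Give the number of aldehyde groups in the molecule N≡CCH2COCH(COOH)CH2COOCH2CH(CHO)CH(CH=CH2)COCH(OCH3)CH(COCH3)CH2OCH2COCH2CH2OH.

Taking each segment in turn:
  N≡C: N≡C–: carbon triple-bonded to nitrogen → nitrile.
  CO: –C(=O)– with carbon on both sides → ketone.
  CH(COOH): pendant –COOH: carbonyl C bonded to C and –OH → carboxylic acid.
  CH2COOCH2: –C(=O)–O–C with C on the carbonyl side → ester.
  CH(CHO): pendant –CHO: carbonyl C bonded to C and H → aldehyde.
  CH(CH=CH2): pendant –CH=CH2: C=C double bond → alkene.
  CO: –C(=O)– with carbon on both sides → ketone.
  CH(OCH3): pendant –OCH3: C–O–C with sp³ C, no adjacent C=O → ether.
  CH(COCH3): pendant –COCH3: carbonyl C bonded to two carbons → ketone.
  CH2OCH2: C–O–C with sp³ carbons on both sides and no adjacent C=O → ether.
  CO: –C(=O)– with carbon on both sides → ketone.
  CH2OH: –OH on an sp³ carbon → alcohol.
Aldehyde appears at: CH(CHO) → 1.

1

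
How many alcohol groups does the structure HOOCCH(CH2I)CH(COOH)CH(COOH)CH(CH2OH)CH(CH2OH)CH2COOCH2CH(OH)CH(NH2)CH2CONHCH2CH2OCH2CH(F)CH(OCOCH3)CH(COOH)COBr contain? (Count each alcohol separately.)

3

–COOH: carbonyl C bonded to –OH and C → carboxylic acid (the –OH is not a separate alcohol).
pendant –CH2X: halogen on sp³ carbon → alkyl halide.
pendant –COOH: carbonyl C bonded to C and –OH → carboxylic acid.
pendant –COOH: carbonyl C bonded to C and –OH → carboxylic acid.
pendant –CH2OH on an sp³ backbone C → alcohol.
pendant –CH2OH on an sp³ backbone C → alcohol.
–C(=O)–O–C with C on the carbonyl side → ester.
–OH on an sp³ carbon → alcohol (secondary).
–NH2 on an sp³ carbon with no adjacent C=O → amine.
–C(=O)–N– linkage → amide (the N is not an amine).
C–O–C with sp³ carbons on both sides and no adjacent C=O → ether.
halogen on an sp³ carbon → alkyl halide.
pendant –OC(=O)CH3: an acyloxy group → ester.
pendant –COOH: carbonyl C bonded to C and –OH → carboxylic acid.
–C(=O)Br: carbonyl C bonded to C and to a halogen → acyl halide (not alkyl halide).
Alcohol appears at: CH(CH2OH), CH(CH2OH), CH(OH) → 3.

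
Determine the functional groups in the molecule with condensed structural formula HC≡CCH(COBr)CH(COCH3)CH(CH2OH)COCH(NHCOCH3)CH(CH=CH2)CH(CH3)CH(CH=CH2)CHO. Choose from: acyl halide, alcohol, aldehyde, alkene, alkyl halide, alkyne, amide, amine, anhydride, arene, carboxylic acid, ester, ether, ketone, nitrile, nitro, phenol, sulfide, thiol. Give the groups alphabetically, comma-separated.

Working along the chain:
  HC≡C: C≡C triple bond → alkyne.
  CH(COBr): pendant –C(=O)X: carbonyl C bonded to C and halogen → acyl halide.
  CH(COCH3): pendant –COCH3: carbonyl C bonded to two carbons → ketone.
  CH(CH2OH): pendant –CH2OH on an sp³ backbone C → alcohol.
  CO: –C(=O)– with carbon on both sides → ketone.
  CH(NHCOCH3): pendant –NHC(=O)CH3: N bonded to a carbonyl → amide (not amine).
  CH(CH=CH2): pendant –CH=CH2: C=C double bond → alkene.
  CH(CH=CH2): pendant –CH=CH2: C=C double bond → alkene.
  CHO: terminal –CHO: carbonyl C bonded to H and C → aldehyde.

acyl halide, alcohol, aldehyde, alkene, alkyne, amide, ketone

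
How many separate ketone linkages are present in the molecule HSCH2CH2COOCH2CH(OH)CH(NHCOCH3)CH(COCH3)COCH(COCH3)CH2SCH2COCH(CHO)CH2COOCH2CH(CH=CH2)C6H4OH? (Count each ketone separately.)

4

Working along the chain:
  HSCH2: –SH on an sp³ carbon → thiol.
  CH2COOCH2: –C(=O)–O–C with C on the carbonyl side → ester.
  CH(OH): –OH on an sp³ carbon → alcohol (secondary).
  CH(NHCOCH3): pendant –NHC(=O)CH3: N bonded to a carbonyl → amide (not amine).
  CH(COCH3): pendant –COCH3: carbonyl C bonded to two carbons → ketone.
  CO: –C(=O)– with carbon on both sides → ketone.
  CH(COCH3): pendant –COCH3: carbonyl C bonded to two carbons → ketone.
  CH2SCH2: C–S–C linkage → sulfide (thioether).
  CO: –C(=O)– with carbon on both sides → ketone.
  CH(CHO): pendant –CHO: carbonyl C bonded to C and H → aldehyde.
  CH2COOCH2: –C(=O)–O–C with C on the carbonyl side → ester.
  CH(CH=CH2): pendant –CH=CH2: C=C double bond → alkene.
  C6H4OH: –OH attached directly to an aromatic ring → phenol (not alcohol); the ring itself is an arene.
Ketone appears at: CH(COCH3), CO, CH(COCH3), CO → 4.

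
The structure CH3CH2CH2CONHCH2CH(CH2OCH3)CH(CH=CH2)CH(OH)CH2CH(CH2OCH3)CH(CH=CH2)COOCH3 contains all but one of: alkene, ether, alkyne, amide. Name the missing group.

alkyne

ether: present (CH(CH2OCH3) — pendant –CH2OCH3: C–O–C linkage → ether).
amide: present (CH2CONHCH2 — –C(=O)–N– linkage → amide (the N is not an amine)).
alkene: present (CH(CH=CH2) — pendant –CH=CH2: C=C double bond → alkene).
alkyne: no segment matches this pattern.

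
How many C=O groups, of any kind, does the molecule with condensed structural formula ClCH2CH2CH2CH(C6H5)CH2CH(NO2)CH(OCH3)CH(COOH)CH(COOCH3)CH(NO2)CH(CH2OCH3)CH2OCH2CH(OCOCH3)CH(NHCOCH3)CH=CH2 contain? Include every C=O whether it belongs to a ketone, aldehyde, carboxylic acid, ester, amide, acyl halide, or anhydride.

4

CH(COOH): carboxylic acid, 1 C=O (running total 1).
CH(COOCH3): ester, 1 C=O (running total 2).
CH(OCOCH3): ester, 1 C=O (running total 3).
CH(NHCOCH3): amide, 1 C=O (running total 4).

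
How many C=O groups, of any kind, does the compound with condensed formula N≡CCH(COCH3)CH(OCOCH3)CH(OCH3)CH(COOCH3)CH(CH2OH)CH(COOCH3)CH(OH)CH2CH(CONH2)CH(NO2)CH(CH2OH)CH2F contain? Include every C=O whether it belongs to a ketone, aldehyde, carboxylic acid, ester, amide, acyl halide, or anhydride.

CH(COCH3): ketone, 1 C=O (running total 1).
CH(OCOCH3): ester, 1 C=O (running total 2).
CH(COOCH3): ester, 1 C=O (running total 3).
CH(COOCH3): ester, 1 C=O (running total 4).
CH(CONH2): amide, 1 C=O (running total 5).

5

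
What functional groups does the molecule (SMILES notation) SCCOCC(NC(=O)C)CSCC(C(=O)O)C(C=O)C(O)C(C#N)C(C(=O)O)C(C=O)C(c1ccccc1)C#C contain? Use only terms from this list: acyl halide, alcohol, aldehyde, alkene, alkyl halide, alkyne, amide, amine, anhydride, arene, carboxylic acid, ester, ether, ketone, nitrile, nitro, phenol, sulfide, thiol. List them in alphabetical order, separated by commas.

Working along the chain:
  HSCH2: –SH on an sp³ carbon → thiol.
  CH2OCH2: C–O–C with sp³ carbons on both sides and no adjacent C=O → ether.
  CH(NHCOCH3): pendant –NHC(=O)CH3: N bonded to a carbonyl → amide (not amine).
  CH2SCH2: C–S–C linkage → sulfide (thioether).
  CH(COOH): pendant –COOH: carbonyl C bonded to C and –OH → carboxylic acid.
  CH(CHO): pendant –CHO: carbonyl C bonded to C and H → aldehyde.
  CH(OH): –OH on an sp³ carbon → alcohol (secondary).
  CH(CN): pendant –C≡N: nitrile.
  CH(COOH): pendant –COOH: carbonyl C bonded to C and –OH → carboxylic acid.
  CH(CHO): pendant –CHO: carbonyl C bonded to C and H → aldehyde.
  CH(C6H5): pendant –C6H5: benzene ring → arene.
  C≡CH: C≡C triple bond → alkyne.

alcohol, aldehyde, alkyne, amide, arene, carboxylic acid, ether, nitrile, sulfide, thiol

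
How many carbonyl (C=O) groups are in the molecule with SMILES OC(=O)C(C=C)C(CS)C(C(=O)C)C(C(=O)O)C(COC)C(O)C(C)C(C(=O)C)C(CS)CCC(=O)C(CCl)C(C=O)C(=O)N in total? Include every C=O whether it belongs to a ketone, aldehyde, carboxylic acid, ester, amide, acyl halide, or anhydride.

HOOC: carboxylic acid, 1 C=O (running total 1).
CH(COCH3): ketone, 1 C=O (running total 2).
CH(COOH): carboxylic acid, 1 C=O (running total 3).
CH(COCH3): ketone, 1 C=O (running total 4).
CO: ketone, 1 C=O (running total 5).
CH(CHO): aldehyde, 1 C=O (running total 6).
CONH2: amide, 1 C=O (running total 7).

7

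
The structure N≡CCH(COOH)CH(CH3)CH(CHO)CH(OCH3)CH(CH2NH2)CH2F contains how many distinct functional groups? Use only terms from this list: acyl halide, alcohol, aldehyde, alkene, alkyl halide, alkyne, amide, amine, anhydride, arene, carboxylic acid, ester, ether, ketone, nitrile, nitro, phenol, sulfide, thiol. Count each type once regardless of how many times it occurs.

6

Taking each segment in turn:
  N≡C: N≡C–: carbon triple-bonded to nitrogen → nitrile.
  CH(COOH): pendant –COOH: carbonyl C bonded to C and –OH → carboxylic acid.
  CH(CHO): pendant –CHO: carbonyl C bonded to C and H → aldehyde.
  CH(OCH3): pendant –OCH3: C–O–C with sp³ C, no adjacent C=O → ether.
  CH(CH2NH2): pendant –CH2NH2: N on sp³ C, no adjacent C=O → amine.
  CH2F: halogen on an sp³ carbon → alkyl halide.
Distinct types present: aldehyde, alkyl halide, amine, carboxylic acid, ether, nitrile.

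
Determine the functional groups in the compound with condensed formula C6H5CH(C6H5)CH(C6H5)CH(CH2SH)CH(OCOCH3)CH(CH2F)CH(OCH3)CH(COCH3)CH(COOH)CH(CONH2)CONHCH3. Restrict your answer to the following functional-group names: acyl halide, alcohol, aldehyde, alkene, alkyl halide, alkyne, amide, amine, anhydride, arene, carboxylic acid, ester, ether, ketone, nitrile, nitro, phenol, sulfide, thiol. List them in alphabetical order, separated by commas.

C6H5– phenyl ring → arene.
pendant –C6H5: benzene ring → arene.
pendant –C6H5: benzene ring → arene.
pendant –CH2SH → thiol.
pendant –OC(=O)CH3: an acyloxy group → ester.
pendant –CH2X: halogen on sp³ carbon → alkyl halide.
pendant –OCH3: C–O–C with sp³ C, no adjacent C=O → ether.
pendant –COCH3: carbonyl C bonded to two carbons → ketone.
pendant –COOH: carbonyl C bonded to C and –OH → carboxylic acid.
pendant –CONH2: carbonyl C bonded to C and N → amide.
–C(=O)NHCH3: carbonyl C bonded to C and to N → amide (the N is not an amine).

alkyl halide, amide, arene, carboxylic acid, ester, ether, ketone, thiol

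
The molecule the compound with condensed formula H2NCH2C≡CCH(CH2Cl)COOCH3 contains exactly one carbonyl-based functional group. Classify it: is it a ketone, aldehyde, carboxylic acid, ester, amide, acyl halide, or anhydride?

ester

The carbonyl is in the COOCH3 segment: –C(=O)OCH3: carbonyl C bonded to C and to –OCH3 → ester (not ketone + ether).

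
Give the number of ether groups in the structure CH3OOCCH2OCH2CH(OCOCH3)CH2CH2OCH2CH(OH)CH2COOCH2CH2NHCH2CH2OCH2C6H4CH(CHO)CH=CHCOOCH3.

CH3O–C(=O)–: carbonyl C bonded to C and to –OCH3 → ester (not ketone + ether).
C–O–C with sp³ carbons on both sides and no adjacent C=O → ether.
pendant –OC(=O)CH3: an acyloxy group → ester.
C–O–C with sp³ carbons on both sides and no adjacent C=O → ether.
–OH on an sp³ carbon → alcohol (secondary).
–C(=O)–O–C with C on the carbonyl side → ester.
C–N–C with sp³ carbons and no adjacent C=O → amine (secondary).
C–O–C with sp³ carbons on both sides and no adjacent C=O → ether.
para-disubstituted benzene ring → arene.
pendant –CHO: carbonyl C bonded to C and H → aldehyde.
C=C double bond → alkene.
–C(=O)OCH3: carbonyl C bonded to C and to –OCH3 → ester (not ketone + ether).
Ether appears at: CH2OCH2, CH2OCH2, CH2OCH2 → 3.

3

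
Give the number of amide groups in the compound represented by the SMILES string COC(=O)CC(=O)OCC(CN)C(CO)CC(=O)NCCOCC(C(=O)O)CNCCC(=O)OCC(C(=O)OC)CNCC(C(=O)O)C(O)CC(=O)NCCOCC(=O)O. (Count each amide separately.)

2

CH3O–C(=O)–: carbonyl C bonded to C and to –OCH3 → ester (not ketone + ether).
–C(=O)–O–C with C on the carbonyl side → ester.
pendant –CH2NH2: N on sp³ C, no adjacent C=O → amine.
pendant –CH2OH on an sp³ backbone C → alcohol.
–C(=O)–N– linkage → amide (the N is not an amine).
C–O–C with sp³ carbons on both sides and no adjacent C=O → ether.
pendant –COOH: carbonyl C bonded to C and –OH → carboxylic acid.
C–N–C with sp³ carbons and no adjacent C=O → amine (secondary).
–C(=O)–O–C with C on the carbonyl side → ester.
pendant –COOCH3: carbonyl C bonded to C and –OCH3 → ester.
C–N–C with sp³ carbons and no adjacent C=O → amine (secondary).
pendant –COOH: carbonyl C bonded to C and –OH → carboxylic acid.
–OH on an sp³ carbon → alcohol (secondary).
–C(=O)–N– linkage → amide (the N is not an amine).
C–O–C with sp³ carbons on both sides and no adjacent C=O → ether.
–COOH: carbonyl C bonded to –OH and C → carboxylic acid (the –OH is not a separate alcohol).
Amide appears at: CH2CONHCH2, CH2CONHCH2 → 2.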